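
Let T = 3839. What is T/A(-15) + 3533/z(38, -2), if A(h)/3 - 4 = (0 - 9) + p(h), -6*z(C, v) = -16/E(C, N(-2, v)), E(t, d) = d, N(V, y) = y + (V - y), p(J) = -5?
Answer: -166663/60 ≈ -2777.7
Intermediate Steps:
N(V, y) = V
z(C, v) = -4/3 (z(C, v) = -(-8)/(3*(-2)) = -(-8)*(-1)/(3*2) = -⅙*8 = -4/3)
A(h) = -30 (A(h) = 12 + 3*((0 - 9) - 5) = 12 + 3*(-9 - 5) = 12 + 3*(-14) = 12 - 42 = -30)
T/A(-15) + 3533/z(38, -2) = 3839/(-30) + 3533/(-4/3) = 3839*(-1/30) + 3533*(-¾) = -3839/30 - 10599/4 = -166663/60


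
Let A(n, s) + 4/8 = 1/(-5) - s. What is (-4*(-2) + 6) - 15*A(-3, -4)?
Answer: -71/2 ≈ -35.500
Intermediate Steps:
A(n, s) = -7/10 - s (A(n, s) = -1/2 + (1/(-5) - s) = -1/2 + (1*(-1/5) - s) = -1/2 + (-1/5 - s) = -7/10 - s)
(-4*(-2) + 6) - 15*A(-3, -4) = (-4*(-2) + 6) - 15*(-7/10 - 1*(-4)) = (8 + 6) - 15*(-7/10 + 4) = 14 - 15*33/10 = 14 - 99/2 = -71/2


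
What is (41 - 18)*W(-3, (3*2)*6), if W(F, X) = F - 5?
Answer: -184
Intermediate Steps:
W(F, X) = -5 + F
(41 - 18)*W(-3, (3*2)*6) = (41 - 18)*(-5 - 3) = 23*(-8) = -184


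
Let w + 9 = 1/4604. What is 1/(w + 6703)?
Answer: 4604/30819177 ≈ 0.00014939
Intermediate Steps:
w = -41435/4604 (w = -9 + 1/4604 = -41435/4604 ≈ -8.9998)
1/(w + 6703) = 1/(-41435/4604 + 6703) = 1/(30819177/4604) = 4604/30819177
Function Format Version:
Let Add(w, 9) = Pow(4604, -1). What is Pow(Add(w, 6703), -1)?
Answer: Rational(4604, 30819177) ≈ 0.00014939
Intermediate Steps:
w = Rational(-41435, 4604) (w = Add(-9, Pow(4604, -1)) = Add(-9, Rational(1, 4604)) = Rational(-41435, 4604) ≈ -8.9998)
Pow(Add(w, 6703), -1) = Pow(Add(Rational(-41435, 4604), 6703), -1) = Pow(Rational(30819177, 4604), -1) = Rational(4604, 30819177)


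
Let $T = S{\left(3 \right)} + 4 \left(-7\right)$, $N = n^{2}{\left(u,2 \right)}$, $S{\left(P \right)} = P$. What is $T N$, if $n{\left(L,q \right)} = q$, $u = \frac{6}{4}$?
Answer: $-100$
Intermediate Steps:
$u = \frac{3}{2}$ ($u = 6 \cdot \frac{1}{4} = \frac{3}{2} \approx 1.5$)
$N = 4$ ($N = 2^{2} = 4$)
$T = -25$ ($T = 3 + 4 \left(-7\right) = 3 - 28 = -25$)
$T N = \left(-25\right) 4 = -100$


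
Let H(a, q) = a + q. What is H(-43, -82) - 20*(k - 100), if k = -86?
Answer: 3595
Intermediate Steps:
H(-43, -82) - 20*(k - 100) = (-43 - 82) - 20*(-86 - 100) = -125 - 20*(-186) = -125 - 1*(-3720) = -125 + 3720 = 3595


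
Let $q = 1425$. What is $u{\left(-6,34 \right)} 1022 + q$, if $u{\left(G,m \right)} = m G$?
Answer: $-207063$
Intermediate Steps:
$u{\left(G,m \right)} = G m$
$u{\left(-6,34 \right)} 1022 + q = \left(-6\right) 34 \cdot 1022 + 1425 = \left(-204\right) 1022 + 1425 = -208488 + 1425 = -207063$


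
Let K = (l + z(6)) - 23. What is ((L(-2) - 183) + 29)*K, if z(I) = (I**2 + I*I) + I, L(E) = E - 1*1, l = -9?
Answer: -7222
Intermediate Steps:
L(E) = -1 + E (L(E) = E - 1 = -1 + E)
z(I) = I + 2*I**2 (z(I) = (I**2 + I**2) + I = 2*I**2 + I = I + 2*I**2)
K = 46 (K = (-9 + 6*(1 + 2*6)) - 23 = (-9 + 6*(1 + 12)) - 23 = (-9 + 6*13) - 23 = (-9 + 78) - 23 = 69 - 23 = 46)
((L(-2) - 183) + 29)*K = (((-1 - 2) - 183) + 29)*46 = ((-3 - 183) + 29)*46 = (-186 + 29)*46 = -157*46 = -7222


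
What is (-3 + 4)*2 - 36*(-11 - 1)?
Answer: 434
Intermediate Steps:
(-3 + 4)*2 - 36*(-11 - 1) = 1*2 - 36*(-12) = 2 + 432 = 434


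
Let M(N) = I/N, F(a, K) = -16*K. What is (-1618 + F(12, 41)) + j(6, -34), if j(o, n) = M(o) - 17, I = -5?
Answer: -13751/6 ≈ -2291.8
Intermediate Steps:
M(N) = -5/N
j(o, n) = -17 - 5/o (j(o, n) = -5/o - 17 = -17 - 5/o)
(-1618 + F(12, 41)) + j(6, -34) = (-1618 - 16*41) + (-17 - 5/6) = (-1618 - 656) + (-17 - 5*⅙) = -2274 + (-17 - ⅚) = -2274 - 107/6 = -13751/6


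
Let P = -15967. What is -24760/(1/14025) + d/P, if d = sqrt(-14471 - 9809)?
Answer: -347259000 - 2*I*sqrt(6070)/15967 ≈ -3.4726e+8 - 0.0097589*I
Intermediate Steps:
d = 2*I*sqrt(6070) (d = sqrt(-24280) = 2*I*sqrt(6070) ≈ 155.82*I)
-24760/(1/14025) + d/P = -24760/(1/14025) + (2*I*sqrt(6070))/(-15967) = -24760/1/14025 + (2*I*sqrt(6070))*(-1/15967) = -24760*14025 - 2*I*sqrt(6070)/15967 = -347259000 - 2*I*sqrt(6070)/15967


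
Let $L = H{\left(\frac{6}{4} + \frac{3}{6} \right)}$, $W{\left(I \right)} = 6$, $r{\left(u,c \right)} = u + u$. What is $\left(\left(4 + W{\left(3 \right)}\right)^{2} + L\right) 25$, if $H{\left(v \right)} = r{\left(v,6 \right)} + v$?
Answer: $2650$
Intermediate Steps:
$r{\left(u,c \right)} = 2 u$
$H{\left(v \right)} = 3 v$ ($H{\left(v \right)} = 2 v + v = 3 v$)
$L = 6$ ($L = 3 \left(\frac{6}{4} + \frac{3}{6}\right) = 3 \left(6 \cdot \frac{1}{4} + 3 \cdot \frac{1}{6}\right) = 3 \left(\frac{3}{2} + \frac{1}{2}\right) = 3 \cdot 2 = 6$)
$\left(\left(4 + W{\left(3 \right)}\right)^{2} + L\right) 25 = \left(\left(4 + 6\right)^{2} + 6\right) 25 = \left(10^{2} + 6\right) 25 = \left(100 + 6\right) 25 = 106 \cdot 25 = 2650$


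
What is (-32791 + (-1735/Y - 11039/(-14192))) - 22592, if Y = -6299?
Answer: -4950891723483/89395408 ≈ -55382.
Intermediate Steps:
(-32791 + (-1735/Y - 11039/(-14192))) - 22592 = (-32791 + (-1735/(-6299) - 11039/(-14192))) - 22592 = (-32791 + (-1735*(-1/6299) - 11039*(-1/14192))) - 22592 = (-32791 + (1735/6299 + 11039/14192)) - 22592 = (-32791 + 94157781/89395408) - 22592 = -2931270665947/89395408 - 22592 = -4950891723483/89395408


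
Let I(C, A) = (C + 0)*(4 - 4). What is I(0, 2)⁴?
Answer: 0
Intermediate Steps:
I(C, A) = 0 (I(C, A) = C*0 = 0)
I(0, 2)⁴ = 0⁴ = 0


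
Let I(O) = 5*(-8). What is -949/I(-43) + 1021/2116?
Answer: 512231/21160 ≈ 24.208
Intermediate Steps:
I(O) = -40
-949/I(-43) + 1021/2116 = -949/(-40) + 1021/2116 = -949*(-1/40) + 1021*(1/2116) = 949/40 + 1021/2116 = 512231/21160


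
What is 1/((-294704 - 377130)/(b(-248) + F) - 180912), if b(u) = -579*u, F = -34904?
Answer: -54344/9831817645 ≈ -5.5274e-6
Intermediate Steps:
1/((-294704 - 377130)/(b(-248) + F) - 180912) = 1/((-294704 - 377130)/(-579*(-248) - 34904) - 180912) = 1/(-671834/(143592 - 34904) - 180912) = 1/(-671834/108688 - 180912) = 1/(-671834*1/108688 - 180912) = 1/(-335917/54344 - 180912) = 1/(-9831817645/54344) = -54344/9831817645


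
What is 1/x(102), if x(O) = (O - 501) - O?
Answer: -1/501 ≈ -0.0019960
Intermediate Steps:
x(O) = -501 (x(O) = (-501 + O) - O = -501)
1/x(102) = 1/(-501) = -1/501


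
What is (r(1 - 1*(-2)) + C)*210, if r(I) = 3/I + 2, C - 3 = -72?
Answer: -13860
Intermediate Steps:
C = -69 (C = 3 - 72 = -69)
r(I) = 2 + 3/I (r(I) = 3/I + 2 = 2 + 3/I)
(r(1 - 1*(-2)) + C)*210 = ((2 + 3/(1 - 1*(-2))) - 69)*210 = ((2 + 3/(1 + 2)) - 69)*210 = ((2 + 3/3) - 69)*210 = ((2 + 3*(1/3)) - 69)*210 = ((2 + 1) - 69)*210 = (3 - 69)*210 = -66*210 = -13860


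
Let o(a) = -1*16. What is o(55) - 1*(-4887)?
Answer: 4871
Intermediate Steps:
o(a) = -16
o(55) - 1*(-4887) = -16 - 1*(-4887) = -16 + 4887 = 4871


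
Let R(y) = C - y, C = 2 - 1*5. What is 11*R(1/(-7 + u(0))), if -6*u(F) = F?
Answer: -220/7 ≈ -31.429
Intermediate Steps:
u(F) = -F/6
C = -3 (C = 2 - 5 = -3)
R(y) = -3 - y
11*R(1/(-7 + u(0))) = 11*(-3 - 1/(-7 - 1/6*0)) = 11*(-3 - 1/(-7 + 0)) = 11*(-3 - 1/(-7)) = 11*(-3 - 1*(-1/7)) = 11*(-3 + 1/7) = 11*(-20/7) = -220/7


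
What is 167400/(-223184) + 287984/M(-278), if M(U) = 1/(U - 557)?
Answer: -6708538343645/27898 ≈ -2.4047e+8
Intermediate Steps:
M(U) = 1/(-557 + U)
167400/(-223184) + 287984/M(-278) = 167400/(-223184) + 287984/(1/(-557 - 278)) = 167400*(-1/223184) + 287984/(1/(-835)) = -20925/27898 + 287984/(-1/835) = -20925/27898 + 287984*(-835) = -20925/27898 - 240466640 = -6708538343645/27898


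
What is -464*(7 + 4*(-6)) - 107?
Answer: 7781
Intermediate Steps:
-464*(7 + 4*(-6)) - 107 = -464*(7 - 24) - 107 = -464*(-17) - 107 = 7888 - 107 = 7781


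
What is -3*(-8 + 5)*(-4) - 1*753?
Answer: -789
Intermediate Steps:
-3*(-8 + 5)*(-4) - 1*753 = -3*(-3)*(-4) - 753 = 9*(-4) - 753 = -36 - 753 = -789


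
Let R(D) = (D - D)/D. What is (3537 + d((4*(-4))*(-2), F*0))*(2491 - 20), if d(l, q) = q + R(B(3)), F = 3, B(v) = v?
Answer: 8739927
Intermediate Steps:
R(D) = 0 (R(D) = 0/D = 0)
d(l, q) = q (d(l, q) = q + 0 = q)
(3537 + d((4*(-4))*(-2), F*0))*(2491 - 20) = (3537 + 3*0)*(2491 - 20) = (3537 + 0)*2471 = 3537*2471 = 8739927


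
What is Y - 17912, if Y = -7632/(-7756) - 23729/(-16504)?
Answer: -573128997309/32001256 ≈ -17910.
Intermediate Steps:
Y = 77500163/32001256 (Y = -7632*(-1/7756) - 23729*(-1/16504) = 1908/1939 + 23729/16504 = 77500163/32001256 ≈ 2.4218)
Y - 17912 = 77500163/32001256 - 17912 = -573128997309/32001256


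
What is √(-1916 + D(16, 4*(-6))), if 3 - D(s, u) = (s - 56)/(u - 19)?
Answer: I*√3538857/43 ≈ 43.748*I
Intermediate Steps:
D(s, u) = 3 - (-56 + s)/(-19 + u) (D(s, u) = 3 - (s - 56)/(u - 19) = 3 - (-56 + s)/(-19 + u))
√(-1916 + D(16, 4*(-6))) = √(-1916 + (-1 - 1*16 + 3*(4*(-6)))/(-19 + 4*(-6))) = √(-1916 + (-1 - 16 + 3*(-24))/(-19 - 24)) = √(-1916 + (-1 - 16 - 72)/(-43)) = √(-1916 - 1/43*(-89)) = √(-1916 + 89/43) = √(-82299/43) = I*√3538857/43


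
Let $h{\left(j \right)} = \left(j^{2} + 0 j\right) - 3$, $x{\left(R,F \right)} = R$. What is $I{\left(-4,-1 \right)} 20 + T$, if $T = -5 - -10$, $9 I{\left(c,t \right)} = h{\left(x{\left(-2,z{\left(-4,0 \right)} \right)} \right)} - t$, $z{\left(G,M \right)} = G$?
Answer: $\frac{85}{9} \approx 9.4444$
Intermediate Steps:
$h{\left(j \right)} = -3 + j^{2}$ ($h{\left(j \right)} = \left(j^{2} + 0\right) - 3 = j^{2} - 3 = -3 + j^{2}$)
$I{\left(c,t \right)} = \frac{1}{9} - \frac{t}{9}$ ($I{\left(c,t \right)} = \frac{\left(-3 + \left(-2\right)^{2}\right) - t}{9} = \frac{\left(-3 + 4\right) - t}{9} = \frac{1 - t}{9} = \frac{1}{9} - \frac{t}{9}$)
$T = 5$ ($T = -5 + 10 = 5$)
$I{\left(-4,-1 \right)} 20 + T = \left(\frac{1}{9} - - \frac{1}{9}\right) 20 + 5 = \left(\frac{1}{9} + \frac{1}{9}\right) 20 + 5 = \frac{2}{9} \cdot 20 + 5 = \frac{40}{9} + 5 = \frac{85}{9}$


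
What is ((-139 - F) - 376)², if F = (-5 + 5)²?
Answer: 265225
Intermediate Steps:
F = 0 (F = 0² = 0)
((-139 - F) - 376)² = ((-139 - 1*0) - 376)² = ((-139 + 0) - 376)² = (-139 - 376)² = (-515)² = 265225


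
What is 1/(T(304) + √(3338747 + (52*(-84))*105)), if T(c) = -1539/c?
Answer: 1296/737300831 + 256*√2880107/737300831 ≈ 0.00059101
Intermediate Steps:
1/(T(304) + √(3338747 + (52*(-84))*105)) = 1/(-1539/304 + √(3338747 + (52*(-84))*105)) = 1/(-1539*1/304 + √(3338747 - 4368*105)) = 1/(-81/16 + √(3338747 - 458640)) = 1/(-81/16 + √2880107)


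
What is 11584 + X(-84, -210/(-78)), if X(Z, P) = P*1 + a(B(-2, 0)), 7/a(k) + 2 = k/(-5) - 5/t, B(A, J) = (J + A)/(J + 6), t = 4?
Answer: 28764297/2483 ≈ 11585.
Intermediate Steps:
B(A, J) = (A + J)/(6 + J)
a(k) = 7/(-13/4 - k/5) (a(k) = 7/(-2 + (k/(-5) - 5/4)) = 7/(-2 + (k*(-⅕) - 5*¼)) = 7/(-2 + (-k/5 - 5/4)) = 7/(-2 + (-5/4 - k/5)) = 7/(-13/4 - k/5))
X(Z, P) = -420/191 + P (X(Z, P) = P*1 - 140/(65 + 4*((-2 + 0)/(6 + 0))) = P - 140/(65 + 4*(-2/6)) = P - 140/(65 + 4*((⅙)*(-2))) = P - 140/(65 + 4*(-⅓)) = P - 140/(65 - 4/3) = P - 140/191/3 = P - 140*3/191 = P - 420/191 = -420/191 + P)
11584 + X(-84, -210/(-78)) = 11584 + (-420/191 - 210/(-78)) = 11584 + (-420/191 - 210*(-1/78)) = 11584 + (-420/191 + 35/13) = 11584 + 1225/2483 = 28764297/2483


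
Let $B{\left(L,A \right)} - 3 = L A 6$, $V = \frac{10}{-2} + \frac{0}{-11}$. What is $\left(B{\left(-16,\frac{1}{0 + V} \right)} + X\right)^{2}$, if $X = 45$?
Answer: $\frac{112896}{25} \approx 4515.8$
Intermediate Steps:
$V = -5$ ($V = 10 \left(- \frac{1}{2}\right) + 0 \left(- \frac{1}{11}\right) = -5 + 0 = -5$)
$B{\left(L,A \right)} = 3 + 6 A L$ ($B{\left(L,A \right)} = 3 + L A 6 = 3 + A L 6 = 3 + 6 A L$)
$\left(B{\left(-16,\frac{1}{0 + V} \right)} + X\right)^{2} = \left(\left(3 + 6 \frac{1}{0 - 5} \left(-16\right)\right) + 45\right)^{2} = \left(\left(3 + 6 \frac{1}{-5} \left(-16\right)\right) + 45\right)^{2} = \left(\left(3 + 6 \left(- \frac{1}{5}\right) \left(-16\right)\right) + 45\right)^{2} = \left(\left(3 + \frac{96}{5}\right) + 45\right)^{2} = \left(\frac{111}{5} + 45\right)^{2} = \left(\frac{336}{5}\right)^{2} = \frac{112896}{25}$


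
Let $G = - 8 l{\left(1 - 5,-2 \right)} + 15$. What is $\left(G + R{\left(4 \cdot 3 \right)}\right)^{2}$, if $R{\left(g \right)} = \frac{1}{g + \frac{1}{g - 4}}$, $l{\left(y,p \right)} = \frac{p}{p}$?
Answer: $\frac{471969}{9409} \approx 50.161$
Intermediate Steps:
$l{\left(y,p \right)} = 1$
$R{\left(g \right)} = \frac{1}{g + \frac{1}{-4 + g}}$
$G = 7$ ($G = \left(-8\right) 1 + 15 = -8 + 15 = 7$)
$\left(G + R{\left(4 \cdot 3 \right)}\right)^{2} = \left(7 + \frac{-4 + 4 \cdot 3}{1 + \left(4 \cdot 3\right)^{2} - 4 \cdot 4 \cdot 3}\right)^{2} = \left(7 + \frac{-4 + 12}{1 + 12^{2} - 48}\right)^{2} = \left(7 + \frac{1}{1 + 144 - 48} \cdot 8\right)^{2} = \left(7 + \frac{1}{97} \cdot 8\right)^{2} = \left(7 + \frac{8}{97}\right)^{2} = \left(\frac{687}{97}\right)^{2} = \frac{471969}{9409}$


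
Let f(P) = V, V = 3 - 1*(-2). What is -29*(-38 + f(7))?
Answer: 957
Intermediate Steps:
V = 5 (V = 3 + 2 = 5)
f(P) = 5
-29*(-38 + f(7)) = -29*(-38 + 5) = -29*(-33) = 957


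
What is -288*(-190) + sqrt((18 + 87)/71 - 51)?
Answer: 54720 + 2*I*sqrt(62409)/71 ≈ 54720.0 + 7.0371*I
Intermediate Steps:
-288*(-190) + sqrt((18 + 87)/71 - 51) = 54720 + sqrt(105*(1/71) - 51) = 54720 + sqrt(105/71 - 51) = 54720 + sqrt(-3516/71) = 54720 + 2*I*sqrt(62409)/71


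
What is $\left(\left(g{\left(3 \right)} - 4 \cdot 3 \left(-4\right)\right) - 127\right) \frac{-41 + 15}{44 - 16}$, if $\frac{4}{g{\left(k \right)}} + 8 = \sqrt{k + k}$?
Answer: $\frac{29991}{406} + \frac{13 \sqrt{6}}{203} \approx 74.026$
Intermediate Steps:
$g{\left(k \right)} = \frac{4}{-8 + \sqrt{2} \sqrt{k}}$ ($g{\left(k \right)} = \frac{4}{-8 + \sqrt{k + k}} = \frac{4}{-8 + \sqrt{2 k}} = \frac{4}{-8 + \sqrt{2} \sqrt{k}}$)
$\left(\left(g{\left(3 \right)} - 4 \cdot 3 \left(-4\right)\right) - 127\right) \frac{-41 + 15}{44 - 16} = \left(\left(\frac{4}{-8 + \sqrt{2} \sqrt{3}} - 4 \cdot 3 \left(-4\right)\right) - 127\right) \frac{-41 + 15}{44 - 16} = \left(\left(\frac{4}{-8 + \sqrt{6}} - 12 \left(-4\right)\right) - 127\right) \left(- \frac{26}{28}\right) = \left(\left(\frac{4}{-8 + \sqrt{6}} - -48\right) - 127\right) \left(\left(-26\right) \frac{1}{28}\right) = \left(\left(\frac{4}{-8 + \sqrt{6}} + 48\right) - 127\right) \left(- \frac{13}{14}\right) = \left(\left(48 + \frac{4}{-8 + \sqrt{6}}\right) - 127\right) \left(- \frac{13}{14}\right) = \left(-79 + \frac{4}{-8 + \sqrt{6}}\right) \left(- \frac{13}{14}\right) = \frac{1027}{14} - \frac{26}{7 \left(-8 + \sqrt{6}\right)}$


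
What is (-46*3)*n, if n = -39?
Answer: 5382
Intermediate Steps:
(-46*3)*n = -46*3*(-39) = -138*(-39) = 5382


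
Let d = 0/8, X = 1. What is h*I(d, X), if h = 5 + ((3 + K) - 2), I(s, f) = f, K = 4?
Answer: 10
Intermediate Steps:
d = 0 (d = 0*(⅛) = 0)
h = 10 (h = 5 + ((3 + 4) - 2) = 5 + (7 - 2) = 5 + 5 = 10)
h*I(d, X) = 10*1 = 10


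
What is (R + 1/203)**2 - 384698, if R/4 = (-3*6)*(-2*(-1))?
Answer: -14998568521/41209 ≈ -3.6396e+5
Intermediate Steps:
R = -144 (R = 4*((-3*6)*(-2*(-1))) = 4*(-18*2) = 4*(-36) = -144)
(R + 1/203)**2 - 384698 = (-144 + 1/203)**2 - 384698 = (-29231/203)**2 - 384698 = 854451361/41209 - 384698 = -14998568521/41209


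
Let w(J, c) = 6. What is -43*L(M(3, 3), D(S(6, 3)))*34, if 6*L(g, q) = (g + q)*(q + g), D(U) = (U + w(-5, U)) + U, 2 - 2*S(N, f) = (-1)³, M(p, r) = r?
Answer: -35088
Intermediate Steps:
S(N, f) = 3/2 (S(N, f) = 1 - ½*(-1)³ = 1 - ½*(-1) = 1 + ½ = 3/2)
D(U) = 6 + 2*U (D(U) = (U + 6) + U = (6 + U) + U = 6 + 2*U)
L(g, q) = (g + q)²/6 (L(g, q) = ((g + q)*(q + g))/6 = ((g + q)*(g + q))/6 = (g + q)²/6)
-43*L(M(3, 3), D(S(6, 3)))*34 = -43*(3 + (6 + 2*(3/2)))²/6*34 = -43*(3 + (6 + 3))²/6*34 = -43*(3 + 9)²/6*34 = -43*12²/6*34 = -43*144/6*34 = -43*24*34 = -1032*34 = -35088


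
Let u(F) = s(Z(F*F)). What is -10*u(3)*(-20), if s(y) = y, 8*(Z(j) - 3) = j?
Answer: 825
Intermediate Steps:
Z(j) = 3 + j/8
u(F) = 3 + F²/8 (u(F) = 3 + (F*F)/8 = 3 + F²/8)
-10*u(3)*(-20) = -10*(3 + (⅛)*3²)*(-20) = -10*(3 + (⅛)*9)*(-20) = -10*(3 + 9/8)*(-20) = -10*33/8*(-20) = -165/4*(-20) = 825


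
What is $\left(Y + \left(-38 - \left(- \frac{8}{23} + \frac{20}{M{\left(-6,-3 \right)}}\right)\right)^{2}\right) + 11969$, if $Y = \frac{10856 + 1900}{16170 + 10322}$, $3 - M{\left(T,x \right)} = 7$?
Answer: $\frac{45671259027}{3503567} \approx 13036.0$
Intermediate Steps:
$M{\left(T,x \right)} = -4$ ($M{\left(T,x \right)} = 3 - 7 = -4$)
$Y = \frac{3189}{6623}$ ($Y = \frac{12756}{26492} = 12756 \cdot \frac{1}{26492} = \frac{3189}{6623} \approx 0.4815$)
$\left(Y + \left(-38 - \left(- \frac{8}{23} + \frac{20}{M{\left(-6,-3 \right)}}\right)\right)^{2}\right) + 11969 = \left(\frac{3189}{6623} + \left(-38 - \left(-5 - \frac{8}{23}\right)\right)^{2}\right) + 11969 = \left(\frac{3189}{6623} + \left(-38 - - \frac{123}{23}\right)^{2}\right) + 11969 = \left(\frac{3189}{6623} + \left(-38 + \left(\frac{8}{23} + 5\right)\right)^{2}\right) + 11969 = \left(\frac{3189}{6623} + \left(-38 + \frac{123}{23}\right)^{2}\right) + 11969 = \left(\frac{3189}{6623} + \left(- \frac{751}{23}\right)^{2}\right) + 11969 = \left(\frac{3189}{6623} + \frac{564001}{529}\right) + 11969 = \frac{3737065604}{3503567} + 11969 = \frac{45671259027}{3503567}$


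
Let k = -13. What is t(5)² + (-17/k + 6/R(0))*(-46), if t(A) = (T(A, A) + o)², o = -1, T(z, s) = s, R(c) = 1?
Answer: -1042/13 ≈ -80.154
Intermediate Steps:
t(A) = (-1 + A)² (t(A) = (A - 1)² = (-1 + A)²)
t(5)² + (-17/k + 6/R(0))*(-46) = ((-1 + 5)²)² + (-17/(-13) + 6/1)*(-46) = (4²)² + (-17*(-1/13) + 6*1)*(-46) = 16² + (17/13 + 6)*(-46) = 256 + (95/13)*(-46) = 256 - 4370/13 = -1042/13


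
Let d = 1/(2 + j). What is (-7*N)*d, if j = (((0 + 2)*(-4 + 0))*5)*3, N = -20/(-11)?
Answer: 70/649 ≈ 0.10786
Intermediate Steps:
N = 20/11 (N = -20*(-1/11) = 20/11 ≈ 1.8182)
j = -120 (j = ((2*(-4))*5)*3 = -8*5*3 = -40*3 = -120)
d = -1/118 (d = 1/(2 - 120) = 1/(-118) = -1/118 ≈ -0.0084746)
(-7*N)*d = -7*20/11*(-1/118) = -140/11*(-1/118) = 70/649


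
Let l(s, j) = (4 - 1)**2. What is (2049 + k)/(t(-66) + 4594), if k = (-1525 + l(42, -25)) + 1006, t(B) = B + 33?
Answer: 1539/4561 ≈ 0.33743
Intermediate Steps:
t(B) = 33 + B
l(s, j) = 9 (l(s, j) = 3**2 = 9)
k = -510 (k = (-1525 + 9) + 1006 = -1516 + 1006 = -510)
(2049 + k)/(t(-66) + 4594) = (2049 - 510)/((33 - 66) + 4594) = 1539/(-33 + 4594) = 1539/4561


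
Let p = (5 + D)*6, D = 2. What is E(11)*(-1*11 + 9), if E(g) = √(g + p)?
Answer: -2*√53 ≈ -14.560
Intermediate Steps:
p = 42 (p = (5 + 2)*6 = 7*6 = 42)
E(g) = √(42 + g) (E(g) = √(g + 42) = √(42 + g))
E(11)*(-1*11 + 9) = √(42 + 11)*(-1*11 + 9) = √53*(-11 + 9) = √53*(-2) = -2*√53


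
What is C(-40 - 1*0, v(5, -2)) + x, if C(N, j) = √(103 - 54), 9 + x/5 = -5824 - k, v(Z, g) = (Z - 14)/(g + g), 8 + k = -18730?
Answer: 64532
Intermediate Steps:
k = -18738 (k = -8 - 18730 = -18738)
v(Z, g) = (-14 + Z)/(2*g) (v(Z, g) = (-14 + Z)/((2*g)) = (-14 + Z)*(1/(2*g)) = (-14 + Z)/(2*g))
x = 64525 (x = -45 + 5*(-5824 - 1*(-18738)) = -45 + 5*(-5824 + 18738) = -45 + 5*12914 = -45 + 64570 = 64525)
C(N, j) = 7 (C(N, j) = √49 = 7)
C(-40 - 1*0, v(5, -2)) + x = 7 + 64525 = 64532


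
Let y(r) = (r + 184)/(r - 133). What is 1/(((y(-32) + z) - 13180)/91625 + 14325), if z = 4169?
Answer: 15118125/216565653658 ≈ 6.9808e-5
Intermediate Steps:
y(r) = (184 + r)/(-133 + r)
1/(((y(-32) + z) - 13180)/91625 + 14325) = 1/((((184 - 32)/(-133 - 32) + 4169) - 13180)/91625 + 14325) = 1/(((152/(-165) + 4169) - 13180)*(1/91625) + 14325) = 1/(((-1/165*152 + 4169) - 13180)*(1/91625) + 14325) = 1/(((-152/165 + 4169) - 13180)*(1/91625) + 14325) = 1/((687733/165 - 13180)*(1/91625) + 14325) = 1/(-1486967/165*1/91625 + 14325) = 1/(-1486967/15118125 + 14325) = 1/(216565653658/15118125) = 15118125/216565653658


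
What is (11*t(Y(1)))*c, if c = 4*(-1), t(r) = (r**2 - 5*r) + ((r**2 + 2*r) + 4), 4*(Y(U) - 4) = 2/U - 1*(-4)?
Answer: -2112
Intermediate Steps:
Y(U) = 5 + 1/(2*U) (Y(U) = 4 + (2/U - 1*(-4))/4 = 4 + (2/U + 4)/4 = 4 + (4 + 2/U)/4 = 4 + (1 + 1/(2*U)) = 5 + 1/(2*U))
t(r) = 4 - 3*r + 2*r**2 (t(r) = (r**2 - 5*r) + (4 + r**2 + 2*r) = 4 - 3*r + 2*r**2)
c = -4
(11*t(Y(1)))*c = (11*(4 - 3*(5 + (1/2)/1) + 2*(5 + (1/2)/1)**2))*(-4) = (11*(4 - 3*(5 + (1/2)*1) + 2*(5 + (1/2)*1)**2))*(-4) = (11*(4 - 3*(5 + 1/2) + 2*(5 + 1/2)**2))*(-4) = (11*(4 - 3*11/2 + 2*(11/2)**2))*(-4) = (11*(4 - 33/2 + 2*(121/4)))*(-4) = (11*(4 - 33/2 + 121/2))*(-4) = (11*48)*(-4) = 528*(-4) = -2112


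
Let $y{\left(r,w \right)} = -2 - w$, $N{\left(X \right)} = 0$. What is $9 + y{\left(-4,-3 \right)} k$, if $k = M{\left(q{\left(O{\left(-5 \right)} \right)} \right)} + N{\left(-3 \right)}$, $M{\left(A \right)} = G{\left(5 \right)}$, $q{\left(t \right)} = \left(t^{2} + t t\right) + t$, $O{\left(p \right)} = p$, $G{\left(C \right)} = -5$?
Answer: $4$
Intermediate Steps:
$q{\left(t \right)} = t + 2 t^{2}$ ($q{\left(t \right)} = \left(t^{2} + t^{2}\right) + t = 2 t^{2} + t = t + 2 t^{2}$)
$M{\left(A \right)} = -5$
$k = -5$ ($k = -5 + 0 = -5$)
$9 + y{\left(-4,-3 \right)} k = 9 + \left(-2 - -3\right) \left(-5\right) = 9 + \left(-2 + 3\right) \left(-5\right) = 9 + 1 \left(-5\right) = 9 - 5 = 4$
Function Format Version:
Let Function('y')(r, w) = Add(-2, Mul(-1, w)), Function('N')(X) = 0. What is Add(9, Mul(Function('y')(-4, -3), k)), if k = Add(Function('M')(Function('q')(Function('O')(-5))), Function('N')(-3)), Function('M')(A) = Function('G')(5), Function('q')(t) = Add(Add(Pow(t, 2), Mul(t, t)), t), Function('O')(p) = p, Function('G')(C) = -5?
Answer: 4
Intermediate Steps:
Function('q')(t) = Add(t, Mul(2, Pow(t, 2))) (Function('q')(t) = Add(Add(Pow(t, 2), Pow(t, 2)), t) = Add(Mul(2, Pow(t, 2)), t) = Add(t, Mul(2, Pow(t, 2))))
Function('M')(A) = -5
k = -5 (k = Add(-5, 0) = -5)
Add(9, Mul(Function('y')(-4, -3), k)) = Add(9, Mul(Add(-2, Mul(-1, -3)), -5)) = Add(9, Mul(Add(-2, 3), -5)) = Add(9, Mul(1, -5)) = Add(9, -5) = 4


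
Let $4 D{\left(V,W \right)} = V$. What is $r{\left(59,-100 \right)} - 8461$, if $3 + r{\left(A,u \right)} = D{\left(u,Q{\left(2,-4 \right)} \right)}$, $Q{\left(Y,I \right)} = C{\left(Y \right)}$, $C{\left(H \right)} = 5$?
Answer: $-8489$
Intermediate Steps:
$Q{\left(Y,I \right)} = 5$
$D{\left(V,W \right)} = \frac{V}{4}$
$r{\left(A,u \right)} = -3 + \frac{u}{4}$
$r{\left(59,-100 \right)} - 8461 = \left(-3 + \frac{1}{4} \left(-100\right)\right) - 8461 = \left(-3 - 25\right) - 8461 = -28 - 8461 = -8489$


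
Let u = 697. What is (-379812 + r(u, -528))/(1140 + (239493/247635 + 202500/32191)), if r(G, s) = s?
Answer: -1010641766172300/3048500150521 ≈ -331.52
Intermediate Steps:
(-379812 + r(u, -528))/(1140 + (239493/247635 + 202500/32191)) = (-379812 - 528)/(1140 + (239493/247635 + 202500/32191)) = -380340/(1140 + (239493*(1/247635) + 202500*(1/32191))) = -380340/(1140 + (79831/82545 + 202500/32191)) = -380340/(1140 + 19285202221/2657206095) = -380340/3048500150521/2657206095 = -380340*2657206095/3048500150521 = -1010641766172300/3048500150521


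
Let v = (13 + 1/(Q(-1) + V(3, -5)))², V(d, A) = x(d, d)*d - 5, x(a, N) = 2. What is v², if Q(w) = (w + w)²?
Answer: 18974736/625 ≈ 30360.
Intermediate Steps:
Q(w) = 4*w² (Q(w) = (2*w)² = 4*w²)
V(d, A) = -5 + 2*d (V(d, A) = 2*d - 5 = -5 + 2*d)
v = 4356/25 (v = (13 + 1/(4*(-1)² + (-5 + 2*3)))² = (13 + 1/(4*1 + (-5 + 6)))² = (13 + 1/(4 + 1))² = (13 + 1/5)² = (13 + ⅕)² = (66/5)² = 4356/25 ≈ 174.24)
v² = (4356/25)² = 18974736/625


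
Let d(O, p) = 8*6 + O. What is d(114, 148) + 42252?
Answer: 42414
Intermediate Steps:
d(O, p) = 48 + O
d(114, 148) + 42252 = (48 + 114) + 42252 = 162 + 42252 = 42414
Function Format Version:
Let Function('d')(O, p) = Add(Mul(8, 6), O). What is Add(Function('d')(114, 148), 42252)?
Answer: 42414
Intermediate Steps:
Function('d')(O, p) = Add(48, O)
Add(Function('d')(114, 148), 42252) = Add(Add(48, 114), 42252) = Add(162, 42252) = 42414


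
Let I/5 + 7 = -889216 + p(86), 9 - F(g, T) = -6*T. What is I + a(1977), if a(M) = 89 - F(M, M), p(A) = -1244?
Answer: -4464117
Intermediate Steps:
F(g, T) = 9 + 6*T (F(g, T) = 9 - (-6)*T = 9 + 6*T)
I = -4452335 (I = -35 + 5*(-889216 - 1244) = -35 + 5*(-890460) = -35 - 4452300 = -4452335)
a(M) = 80 - 6*M (a(M) = 89 - (9 + 6*M) = 89 + (-9 - 6*M) = 80 - 6*M)
I + a(1977) = -4452335 + (80 - 6*1977) = -4452335 + (80 - 11862) = -4452335 - 11782 = -4464117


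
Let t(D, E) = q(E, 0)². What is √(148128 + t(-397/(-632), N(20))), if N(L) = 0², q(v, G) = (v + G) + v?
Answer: 4*√9258 ≈ 384.87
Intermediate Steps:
q(v, G) = G + 2*v (q(v, G) = (G + v) + v = G + 2*v)
N(L) = 0
t(D, E) = 4*E² (t(D, E) = (0 + 2*E)² = (2*E)² = 4*E²)
√(148128 + t(-397/(-632), N(20))) = √(148128 + 4*0²) = √(148128 + 4*0) = √(148128 + 0) = √148128 = 4*√9258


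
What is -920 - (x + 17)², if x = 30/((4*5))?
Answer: -5049/4 ≈ -1262.3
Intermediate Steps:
x = 3/2 (x = 30/20 = 30*(1/20) = 3/2 ≈ 1.5000)
-920 - (x + 17)² = -920 - (3/2 + 17)² = -920 - (37/2)² = -920 - 1*1369/4 = -920 - 1369/4 = -5049/4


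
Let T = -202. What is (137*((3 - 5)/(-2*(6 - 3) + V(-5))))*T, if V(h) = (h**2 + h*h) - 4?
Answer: 13837/10 ≈ 1383.7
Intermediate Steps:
V(h) = -4 + 2*h**2 (V(h) = (h**2 + h**2) - 4 = 2*h**2 - 4 = -4 + 2*h**2)
(137*((3 - 5)/(-2*(6 - 3) + V(-5))))*T = (137*((3 - 5)/(-2*(6 - 3) + (-4 + 2*(-5)**2))))*(-202) = (137*(-2/(-2*3 + (-4 + 2*25))))*(-202) = (137*(-2/(-6 + (-4 + 50))))*(-202) = (137*(-2/(-6 + 46)))*(-202) = (137*(-2/40))*(-202) = (137*(-2*1/40))*(-202) = (137*(-1/20))*(-202) = -137/20*(-202) = 13837/10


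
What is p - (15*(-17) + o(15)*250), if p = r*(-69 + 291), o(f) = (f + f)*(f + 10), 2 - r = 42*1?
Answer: -196125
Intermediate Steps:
r = -40 (r = 2 - 42 = -40)
o(f) = 2*f*(10 + f) (o(f) = (2*f)*(10 + f) = 2*f*(10 + f))
p = -8880 (p = -40*(-69 + 291) = -40*222 = -8880)
p - (15*(-17) + o(15)*250) = -8880 - (15*(-17) + (2*15*(10 + 15))*250) = -8880 - (-255 + (2*15*25)*250) = -8880 - (-255 + 750*250) = -8880 - (-255 + 187500) = -8880 - 1*187245 = -8880 - 187245 = -196125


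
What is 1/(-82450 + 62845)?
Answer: -1/19605 ≈ -5.1007e-5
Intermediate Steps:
1/(-82450 + 62845) = 1/(-19605) = -1/19605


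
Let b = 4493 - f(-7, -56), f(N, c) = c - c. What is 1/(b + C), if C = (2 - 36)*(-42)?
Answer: 1/5921 ≈ 0.00016889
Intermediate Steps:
f(N, c) = 0
b = 4493 (b = 4493 - 1*0 = 4493 + 0 = 4493)
C = 1428 (C = -34*(-42) = 1428)
1/(b + C) = 1/(4493 + 1428) = 1/5921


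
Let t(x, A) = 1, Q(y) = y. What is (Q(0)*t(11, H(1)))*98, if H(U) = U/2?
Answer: 0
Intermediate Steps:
H(U) = U/2 (H(U) = U*(½) = U/2)
(Q(0)*t(11, H(1)))*98 = (0*1)*98 = 0*98 = 0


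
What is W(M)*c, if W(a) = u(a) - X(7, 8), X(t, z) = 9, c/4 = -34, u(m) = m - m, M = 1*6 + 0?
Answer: 1224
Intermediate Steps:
M = 6 (M = 6 + 0 = 6)
u(m) = 0
c = -136 (c = 4*(-34) = -136)
W(a) = -9 (W(a) = 0 - 1*9 = 0 - 9 = -9)
W(M)*c = -9*(-136) = 1224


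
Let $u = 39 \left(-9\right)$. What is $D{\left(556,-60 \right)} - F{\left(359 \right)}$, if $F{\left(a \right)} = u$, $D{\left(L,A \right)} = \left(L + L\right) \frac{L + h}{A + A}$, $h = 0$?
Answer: $- \frac{72019}{15} \approx -4801.3$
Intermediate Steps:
$D{\left(L,A \right)} = \frac{L^{2}}{A}$ ($D{\left(L,A \right)} = \left(L + L\right) \frac{L + 0}{A + A} = 2 L \frac{L}{2 A} = \frac{L^{2}}{A}$)
$u = -351$
$F{\left(a \right)} = -351$
$D{\left(556,-60 \right)} - F{\left(359 \right)} = \frac{556^{2}}{-60} - -351 = \left(- \frac{1}{60}\right) 309136 + 351 = - \frac{77284}{15} + 351 = - \frac{72019}{15}$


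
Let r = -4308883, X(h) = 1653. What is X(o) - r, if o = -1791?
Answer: 4310536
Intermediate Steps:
X(o) - r = 1653 - 1*(-4308883) = 1653 + 4308883 = 4310536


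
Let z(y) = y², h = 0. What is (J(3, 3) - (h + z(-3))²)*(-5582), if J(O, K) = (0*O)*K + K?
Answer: 435396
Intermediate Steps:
J(O, K) = K (J(O, K) = 0*K + K = 0 + K = K)
(J(3, 3) - (h + z(-3))²)*(-5582) = (3 - (0 + (-3)²)²)*(-5582) = (3 - (0 + 9)²)*(-5582) = (3 - 1*9²)*(-5582) = (3 - 1*81)*(-5582) = (3 - 81)*(-5582) = -78*(-5582) = 435396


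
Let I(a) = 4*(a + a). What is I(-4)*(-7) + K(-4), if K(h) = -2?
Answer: 222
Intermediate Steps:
I(a) = 8*a (I(a) = 4*(2*a) = 8*a)
I(-4)*(-7) + K(-4) = (8*(-4))*(-7) - 2 = -32*(-7) - 2 = 224 - 2 = 222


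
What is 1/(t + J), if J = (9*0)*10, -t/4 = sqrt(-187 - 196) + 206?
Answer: I/(4*(sqrt(383) - 206*I)) ≈ -0.0012027 + 0.00011426*I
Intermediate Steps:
t = -824 - 4*I*sqrt(383) (t = -4*(sqrt(-187 - 196) + 206) = -4*(sqrt(-383) + 206) = -4*(I*sqrt(383) + 206) = -4*(206 + I*sqrt(383)) = -824 - 4*I*sqrt(383) ≈ -824.0 - 78.281*I)
J = 0 (J = 0*10 = 0)
1/(t + J) = 1/((-824 - 4*I*sqrt(383)) + 0) = 1/(-824 - 4*I*sqrt(383))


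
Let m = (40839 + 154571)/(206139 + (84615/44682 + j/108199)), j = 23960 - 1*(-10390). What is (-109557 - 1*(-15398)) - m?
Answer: -31279919707606989471/332199840708629 ≈ -94160.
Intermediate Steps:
j = 34350 (j = 23960 + 10390 = 34350)
m = 314906323191460/332199840708629 (m = (40839 + 154571)/(206139 + (84615/44682 + 34350/108199)) = 195410/(206139 + (84615*(1/44682) + 34350*(1/108199))) = 195410/(206139 + (28205/14894 + 34350/108199)) = 195410/(206139 + 3563361695/1611515906) = 195410/(332199840708629/1611515906) = 195410*(1611515906/332199840708629) = 314906323191460/332199840708629 ≈ 0.94794)
(-109557 - 1*(-15398)) - m = (-109557 - 1*(-15398)) - 1*314906323191460/332199840708629 = (-109557 + 15398) - 314906323191460/332199840708629 = -94159 - 314906323191460/332199840708629 = -31279919707606989471/332199840708629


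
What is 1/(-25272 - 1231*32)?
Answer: -1/64664 ≈ -1.5465e-5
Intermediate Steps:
1/(-25272 - 1231*32) = 1/(-25272 - 39392) = 1/(-64664) = -1/64664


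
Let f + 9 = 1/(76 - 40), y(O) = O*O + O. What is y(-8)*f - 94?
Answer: -5368/9 ≈ -596.44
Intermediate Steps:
y(O) = O + O² (y(O) = O² + O = O + O²)
f = -323/36 (f = -9 + 1/(76 - 40) = -9 + 1/36 = -323/36 ≈ -8.9722)
y(-8)*f - 94 = -8*(1 - 8)*(-323/36) - 94 = -8*(-7)*(-323/36) - 94 = 56*(-323/36) - 94 = -4522/9 - 94 = -5368/9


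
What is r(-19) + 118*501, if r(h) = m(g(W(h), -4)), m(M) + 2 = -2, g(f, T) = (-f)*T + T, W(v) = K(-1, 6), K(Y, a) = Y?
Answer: 59114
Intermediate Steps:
W(v) = -1
g(f, T) = T - T*f (g(f, T) = -T*f + T = T - T*f)
m(M) = -4 (m(M) = -2 - 2 = -4)
r(h) = -4
r(-19) + 118*501 = -4 + 118*501 = -4 + 59118 = 59114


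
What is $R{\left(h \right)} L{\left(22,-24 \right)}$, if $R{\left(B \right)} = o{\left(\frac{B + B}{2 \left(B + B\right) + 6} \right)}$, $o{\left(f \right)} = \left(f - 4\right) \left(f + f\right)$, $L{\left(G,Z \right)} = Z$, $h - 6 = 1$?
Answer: $\frac{20496}{289} \approx 70.92$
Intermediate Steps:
$h = 7$ ($h = 6 + 1 = 7$)
$o{\left(f \right)} = 2 f \left(-4 + f\right)$ ($o{\left(f \right)} = \left(-4 + f\right) 2 f = 2 f \left(-4 + f\right)$)
$R{\left(B \right)} = \frac{4 B \left(-4 + \frac{2 B}{6 + 4 B}\right)}{6 + 4 B}$ ($R{\left(B \right)} = 2 \frac{B + B}{2 \left(B + B\right) + 6} \left(-4 + \frac{B + B}{2 \left(B + B\right) + 6}\right) = 2 \frac{2 B}{2 \cdot 2 B + 6} \left(-4 + \frac{2 B}{2 \cdot 2 B + 6}\right) = 2 \frac{2 B}{4 B + 6} \left(-4 + \frac{2 B}{4 B + 6}\right) = 2 \frac{2 B}{6 + 4 B} \left(-4 + \frac{2 B}{6 + 4 B}\right) = \frac{4 B \left(-4 + \frac{2 B}{6 + 4 B}\right)}{6 + 4 B}$)
$R{\left(h \right)} L{\left(22,-24 \right)} = 2 \cdot 7 \frac{1}{\left(3 + 2 \cdot 7\right)^{2}} \left(-12 - 49\right) \left(-24\right) = 2 \cdot 7 \frac{1}{\left(3 + 14\right)^{2}} \left(-12 - 49\right) \left(-24\right) = 2 \cdot 7 \cdot \frac{1}{289} \left(-61\right) \left(-24\right) = \left(- \frac{854}{289}\right) \left(-24\right) = \frac{20496}{289}$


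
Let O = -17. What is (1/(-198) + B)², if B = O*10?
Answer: 1133062921/39204 ≈ 28902.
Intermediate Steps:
B = -170 (B = -17*10 = -170)
(1/(-198) + B)² = (1/(-198) - 170)² = (-1/198 - 170)² = (-33661/198)² = 1133062921/39204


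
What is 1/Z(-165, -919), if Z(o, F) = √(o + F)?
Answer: -I*√271/542 ≈ -0.030373*I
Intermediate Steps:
Z(o, F) = √(F + o)
1/Z(-165, -919) = 1/(√(-919 - 165)) = 1/(√(-1084)) = 1/(2*I*√271) = -I*√271/542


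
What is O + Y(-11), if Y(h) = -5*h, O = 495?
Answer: 550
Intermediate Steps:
O + Y(-11) = 495 - 5*(-11) = 495 + 55 = 550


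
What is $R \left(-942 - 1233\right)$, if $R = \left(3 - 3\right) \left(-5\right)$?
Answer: $0$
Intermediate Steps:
$R = 0$ ($R = 0 \left(-5\right) = 0$)
$R \left(-942 - 1233\right) = 0 \left(-942 - 1233\right) = 0 \left(-2175\right) = 0$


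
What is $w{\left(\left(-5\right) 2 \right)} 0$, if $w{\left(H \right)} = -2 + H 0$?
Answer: $0$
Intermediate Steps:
$w{\left(H \right)} = -2$ ($w{\left(H \right)} = -2 + 0 = -2$)
$w{\left(\left(-5\right) 2 \right)} 0 = \left(-2\right) 0 = 0$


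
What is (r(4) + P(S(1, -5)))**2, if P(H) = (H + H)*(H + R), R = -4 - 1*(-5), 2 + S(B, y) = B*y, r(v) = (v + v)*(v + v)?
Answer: 21904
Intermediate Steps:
r(v) = 4*v**2 (r(v) = (2*v)*(2*v) = 4*v**2)
S(B, y) = -2 + B*y
R = 1 (R = -4 + 5 = 1)
P(H) = 2*H*(1 + H) (P(H) = (H + H)*(H + 1) = (2*H)*(1 + H) = 2*H*(1 + H))
(r(4) + P(S(1, -5)))**2 = (4*4**2 + 2*(-2 + 1*(-5))*(1 + (-2 + 1*(-5))))**2 = (4*16 + 2*(-2 - 5)*(1 + (-2 - 5)))**2 = (64 + 2*(-7)*(1 - 7))**2 = (64 + 2*(-7)*(-6))**2 = (64 + 84)**2 = 148**2 = 21904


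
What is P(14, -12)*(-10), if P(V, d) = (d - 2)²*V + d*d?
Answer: -28880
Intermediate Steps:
P(V, d) = d² + V*(-2 + d)² (P(V, d) = (-2 + d)²*V + d² = V*(-2 + d)² + d² = d² + V*(-2 + d)²)
P(14, -12)*(-10) = ((-12)² + 14*(-2 - 12)²)*(-10) = (144 + 14*(-14)²)*(-10) = (144 + 14*196)*(-10) = (144 + 2744)*(-10) = 2888*(-10) = -28880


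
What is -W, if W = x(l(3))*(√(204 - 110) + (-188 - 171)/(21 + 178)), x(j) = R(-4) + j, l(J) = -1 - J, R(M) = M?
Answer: -2872/199 + 8*√94 ≈ 63.131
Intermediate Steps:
x(j) = -4 + j
W = 2872/199 - 8*√94 (W = (-4 + (-1 - 1*3))*(√(204 - 110) + (-188 - 171)/(21 + 178)) = (-4 + (-1 - 3))*(√94 - 359/199) = (-4 - 4)*(√94 - 359*1/199) = -8*(√94 - 359/199) = -8*(-359/199 + √94) = 2872/199 - 8*√94 ≈ -63.131)
-W = -(2872/199 - 8*√94) = -2872/199 + 8*√94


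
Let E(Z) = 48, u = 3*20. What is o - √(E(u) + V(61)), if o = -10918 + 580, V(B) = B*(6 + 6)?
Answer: -10338 - 2*√195 ≈ -10366.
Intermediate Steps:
u = 60
V(B) = 12*B (V(B) = B*12 = 12*B)
o = -10338
o - √(E(u) + V(61)) = -10338 - √(48 + 12*61) = -10338 - √(48 + 732) = -10338 - √780 = -10338 - 2*√195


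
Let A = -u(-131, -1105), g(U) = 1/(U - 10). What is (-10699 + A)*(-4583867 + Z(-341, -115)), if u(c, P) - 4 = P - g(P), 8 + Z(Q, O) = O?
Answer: 9811362249258/223 ≈ 4.3997e+10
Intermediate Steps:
g(U) = 1/(-10 + U)
Z(Q, O) = -8 + O
u(c, P) = 4 + P - 1/(-10 + P) (u(c, P) = 4 + (P - 1/(-10 + P)) = 4 + P - 1/(-10 + P))
A = 1227614/1115 (A = -(-1 + (-10 - 1105)*(4 - 1105))/(-10 - 1105) = -(-1 - 1115*(-1101))/(-1115) = -(-1)*(-1 + 1227615)/1115 = -(-1)*1227614/1115 = -1*(-1227614/1115) = 1227614/1115 ≈ 1101.0)
(-10699 + A)*(-4583867 + Z(-341, -115)) = (-10699 + 1227614/1115)*(-4583867 + (-8 - 115)) = -10701771*(-4583867 - 123)/1115 = -10701771/1115*(-4583990) = 9811362249258/223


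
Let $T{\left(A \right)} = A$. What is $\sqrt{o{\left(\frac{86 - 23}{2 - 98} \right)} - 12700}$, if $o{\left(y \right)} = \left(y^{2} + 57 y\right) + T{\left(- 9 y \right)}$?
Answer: $\frac{i \sqrt{13036615}}{32} \approx 112.83 i$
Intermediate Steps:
$o{\left(y \right)} = y^{2} + 48 y$ ($o{\left(y \right)} = \left(y^{2} + 57 y\right) - 9 y = y^{2} + 48 y$)
$\sqrt{o{\left(\frac{86 - 23}{2 - 98} \right)} - 12700} = \sqrt{\frac{86 - 23}{2 - 98} \left(48 + \frac{86 - 23}{2 - 98}\right) - 12700} = \sqrt{\frac{63}{-96} \left(48 + \frac{63}{-96}\right) - 12700} = \sqrt{63 \left(- \frac{1}{96}\right) \left(48 + 63 \left(- \frac{1}{96}\right)\right) - 12700} = \sqrt{- \frac{21 \left(48 - \frac{21}{32}\right)}{32} - 12700} = \sqrt{\left(- \frac{21}{32}\right) \frac{1515}{32} - 12700} = \sqrt{- \frac{31815}{1024} - 12700} = \sqrt{- \frac{13036615}{1024}} = \frac{i \sqrt{13036615}}{32}$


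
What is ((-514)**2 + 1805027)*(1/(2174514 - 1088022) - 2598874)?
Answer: -1947591182050038187/362164 ≈ -5.3777e+12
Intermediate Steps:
((-514)**2 + 1805027)*(1/(2174514 - 1088022) - 2598874) = (264196 + 1805027)*(1/1086492 - 2598874) = 2069223*(1/1086492 - 2598874) = 2069223*(-2823655810007/1086492) = -1947591182050038187/362164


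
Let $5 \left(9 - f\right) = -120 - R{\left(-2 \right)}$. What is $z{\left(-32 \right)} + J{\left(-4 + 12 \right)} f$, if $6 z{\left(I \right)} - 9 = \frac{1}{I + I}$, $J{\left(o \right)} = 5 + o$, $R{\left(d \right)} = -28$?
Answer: $\frac{686779}{1920} \approx 357.7$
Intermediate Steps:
$z{\left(I \right)} = \frac{3}{2} + \frac{1}{12 I}$ ($z{\left(I \right)} = \frac{3}{2} + \frac{1}{6 \left(I + I\right)} = \frac{3}{2} + \frac{1}{6 \cdot 2 I} = \frac{3}{2} + \frac{\frac{1}{2} \frac{1}{I}}{6} = \frac{3}{2} + \frac{1}{12 I}$)
$f = \frac{137}{5}$ ($f = 9 - \frac{-120 - -28}{5} = 9 - \frac{-120 + 28}{5} = 9 - - \frac{92}{5} = 9 + \frac{92}{5} = \frac{137}{5} \approx 27.4$)
$z{\left(-32 \right)} + J{\left(-4 + 12 \right)} f = \frac{1 + 18 \left(-32\right)}{12 \left(-32\right)} + \left(5 + \left(-4 + 12\right)\right) \frac{137}{5} = \frac{1}{12} \left(- \frac{1}{32}\right) \left(1 - 576\right) + \left(5 + 8\right) \frac{137}{5} = \frac{1}{12} \left(- \frac{1}{32}\right) \left(-575\right) + 13 \cdot \frac{137}{5} = \frac{575}{384} + \frac{1781}{5} = \frac{686779}{1920}$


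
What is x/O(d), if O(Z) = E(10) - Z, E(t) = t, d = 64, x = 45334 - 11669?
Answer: -33665/54 ≈ -623.43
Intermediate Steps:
x = 33665
O(Z) = 10 - Z
x/O(d) = 33665/(10 - 1*64) = 33665/(10 - 64) = 33665/(-54) = 33665*(-1/54) = -33665/54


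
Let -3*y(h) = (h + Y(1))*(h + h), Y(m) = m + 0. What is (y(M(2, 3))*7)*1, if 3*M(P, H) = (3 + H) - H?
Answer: -28/3 ≈ -9.3333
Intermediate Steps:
Y(m) = m
M(P, H) = 1 (M(P, H) = ((3 + H) - H)/3 = (1/3)*3 = 1)
y(h) = -2*h*(1 + h)/3 (y(h) = -(h + 1)*(h + h)/3 = -(1 + h)*2*h/3 = -2*h*(1 + h)/3)
(y(M(2, 3))*7)*1 = (-2/3*1*(1 + 1)*7)*1 = (-2/3*1*2*7)*1 = -4/3*7*1 = -28/3*1 = -28/3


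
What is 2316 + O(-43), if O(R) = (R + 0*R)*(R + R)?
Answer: 6014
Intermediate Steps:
O(R) = 2*R² (O(R) = (R + 0)*(2*R) = R*(2*R) = 2*R²)
2316 + O(-43) = 2316 + 2*(-43)² = 2316 + 2*1849 = 2316 + 3698 = 6014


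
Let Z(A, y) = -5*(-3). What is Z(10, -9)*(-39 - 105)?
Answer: -2160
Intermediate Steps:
Z(A, y) = 15
Z(10, -9)*(-39 - 105) = 15*(-39 - 105) = 15*(-144) = -2160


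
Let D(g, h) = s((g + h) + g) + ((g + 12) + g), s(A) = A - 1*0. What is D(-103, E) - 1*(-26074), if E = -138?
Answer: 25536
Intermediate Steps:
s(A) = A (s(A) = A + 0 = A)
D(g, h) = 12 + h + 4*g (D(g, h) = ((g + h) + g) + ((g + 12) + g) = (h + 2*g) + ((12 + g) + g) = (h + 2*g) + (12 + 2*g) = 12 + h + 4*g)
D(-103, E) - 1*(-26074) = (12 - 138 + 4*(-103)) - 1*(-26074) = (12 - 138 - 412) + 26074 = -538 + 26074 = 25536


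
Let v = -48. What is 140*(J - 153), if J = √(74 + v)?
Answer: -21420 + 140*√26 ≈ -20706.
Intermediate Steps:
J = √26 (J = √(74 - 48) = √26 ≈ 5.0990)
140*(J - 153) = 140*(√26 - 153) = 140*(-153 + √26) = -21420 + 140*√26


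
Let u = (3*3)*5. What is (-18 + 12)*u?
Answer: -270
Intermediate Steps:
u = 45 (u = 9*5 = 45)
(-18 + 12)*u = (-18 + 12)*45 = -6*45 = -270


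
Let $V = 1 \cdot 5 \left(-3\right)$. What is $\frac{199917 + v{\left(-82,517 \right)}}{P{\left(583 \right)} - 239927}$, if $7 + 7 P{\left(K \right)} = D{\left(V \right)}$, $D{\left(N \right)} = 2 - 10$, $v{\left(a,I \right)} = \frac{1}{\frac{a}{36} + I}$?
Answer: $- \frac{12965617161}{15560604560} \approx -0.83323$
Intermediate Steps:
$V = -15$ ($V = 5 \left(-3\right) = -15$)
$v{\left(a,I \right)} = \frac{1}{I + \frac{a}{36}}$ ($v{\left(a,I \right)} = \frac{1}{a \frac{1}{36} + I} = \frac{1}{\frac{a}{36} + I} = \frac{1}{I + \frac{a}{36}}$)
$D{\left(N \right)} = -8$
$P{\left(K \right)} = - \frac{15}{7}$ ($P{\left(K \right)} = -1 + \frac{1}{7} \left(-8\right) = -1 - \frac{8}{7} = - \frac{15}{7}$)
$\frac{199917 + v{\left(-82,517 \right)}}{P{\left(583 \right)} - 239927} = \frac{199917 + \frac{36}{-82 + 36 \cdot 517}}{- \frac{15}{7} - 239927} = \frac{199917 + \frac{36}{-82 + 18612}}{- \frac{1679504}{7}} = \left(199917 + \frac{36}{18530}\right) \left(- \frac{7}{1679504}\right) = \left(199917 + 36 \cdot \frac{1}{18530}\right) \left(- \frac{7}{1679504}\right) = \left(199917 + \frac{18}{9265}\right) \left(- \frac{7}{1679504}\right) = \frac{1852231023}{9265} \left(- \frac{7}{1679504}\right) = - \frac{12965617161}{15560604560}$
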